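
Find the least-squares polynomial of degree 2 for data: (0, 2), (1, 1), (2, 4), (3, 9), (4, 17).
13/7 + (-67/35)x + (10/7)x²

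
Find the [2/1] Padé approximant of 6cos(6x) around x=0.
6 - 108*x**2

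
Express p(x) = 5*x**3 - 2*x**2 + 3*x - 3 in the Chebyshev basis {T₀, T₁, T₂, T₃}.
(-4)T₀ + (27/4)T₁ - T₂ + (5/4)T₃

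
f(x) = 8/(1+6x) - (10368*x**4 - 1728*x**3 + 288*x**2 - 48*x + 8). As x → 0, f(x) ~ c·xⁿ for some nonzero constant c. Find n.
5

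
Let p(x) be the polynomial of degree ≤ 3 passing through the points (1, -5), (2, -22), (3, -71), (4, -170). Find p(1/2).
-23/8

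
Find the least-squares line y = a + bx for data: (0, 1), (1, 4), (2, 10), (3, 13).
a = 7/10, b = 21/5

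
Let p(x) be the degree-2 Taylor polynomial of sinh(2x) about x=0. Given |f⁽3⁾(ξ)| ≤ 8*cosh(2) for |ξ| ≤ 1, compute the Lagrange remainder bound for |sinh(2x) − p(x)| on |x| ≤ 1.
4*cosh(2)/3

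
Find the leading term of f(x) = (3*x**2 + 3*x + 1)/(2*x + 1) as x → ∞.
3*x/2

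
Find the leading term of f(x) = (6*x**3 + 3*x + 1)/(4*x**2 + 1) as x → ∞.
3*x/2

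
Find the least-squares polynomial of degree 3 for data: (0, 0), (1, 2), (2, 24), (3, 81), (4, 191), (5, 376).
-31/126 + (115/756)x + (-2/9)x² + (329/108)x³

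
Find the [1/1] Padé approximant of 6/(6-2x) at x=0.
1/(1 - x/3)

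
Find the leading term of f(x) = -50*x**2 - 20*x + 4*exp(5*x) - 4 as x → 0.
250*x**3/3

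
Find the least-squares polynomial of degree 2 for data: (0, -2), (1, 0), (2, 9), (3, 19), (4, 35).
-79/35 + (71/70)x + (29/14)x²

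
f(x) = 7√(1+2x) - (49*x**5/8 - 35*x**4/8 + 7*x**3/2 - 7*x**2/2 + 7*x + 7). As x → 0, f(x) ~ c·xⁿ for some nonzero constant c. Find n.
6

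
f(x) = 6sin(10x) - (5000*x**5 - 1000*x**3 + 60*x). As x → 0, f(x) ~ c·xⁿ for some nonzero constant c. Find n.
7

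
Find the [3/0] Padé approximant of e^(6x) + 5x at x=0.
36*x**3 + 18*x**2 + 11*x + 1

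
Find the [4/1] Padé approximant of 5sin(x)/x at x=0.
x**4/24 - 5*x**2/6 + 5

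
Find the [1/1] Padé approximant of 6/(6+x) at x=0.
1/(x/6 + 1)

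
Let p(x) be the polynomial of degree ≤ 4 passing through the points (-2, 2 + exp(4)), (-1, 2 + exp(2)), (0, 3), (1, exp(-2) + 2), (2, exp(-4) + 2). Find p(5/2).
(-420*exp(2) + 315 + (-180*exp(2) + 634 + 35*exp(4))*exp(4))*exp(-4)/128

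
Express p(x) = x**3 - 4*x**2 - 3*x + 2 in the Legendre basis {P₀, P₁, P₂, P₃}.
(2/3)P₀ + (-12/5)P₁ + (-8/3)P₂ + (2/5)P₃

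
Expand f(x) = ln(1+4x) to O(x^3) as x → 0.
4*x - 8*x**2 + O(x**3)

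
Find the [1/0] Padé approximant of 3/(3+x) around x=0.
1 - x/3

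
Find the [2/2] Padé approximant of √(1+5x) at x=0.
(125*x**2/16 + 25*x/4 + 1)/(25*x**2/16 + 15*x/4 + 1)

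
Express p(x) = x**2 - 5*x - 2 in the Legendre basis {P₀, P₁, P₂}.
(-5/3)P₀ + (-5)P₁ + (2/3)P₂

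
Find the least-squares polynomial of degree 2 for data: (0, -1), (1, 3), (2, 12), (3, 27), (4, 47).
-34/35 + (8/7)x + (19/7)x²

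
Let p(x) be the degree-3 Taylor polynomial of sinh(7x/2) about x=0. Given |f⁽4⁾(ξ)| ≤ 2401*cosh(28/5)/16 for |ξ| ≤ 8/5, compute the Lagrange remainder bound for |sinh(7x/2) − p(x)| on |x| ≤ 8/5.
76832*cosh(28/5)/1875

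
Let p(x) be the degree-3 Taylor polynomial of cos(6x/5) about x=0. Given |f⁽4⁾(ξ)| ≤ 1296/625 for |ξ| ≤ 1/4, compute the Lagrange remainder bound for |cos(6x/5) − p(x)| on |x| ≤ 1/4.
27/80000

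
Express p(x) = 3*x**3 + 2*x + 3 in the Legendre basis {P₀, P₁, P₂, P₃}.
(3)P₀ + (19/5)P₁ + (6/5)P₃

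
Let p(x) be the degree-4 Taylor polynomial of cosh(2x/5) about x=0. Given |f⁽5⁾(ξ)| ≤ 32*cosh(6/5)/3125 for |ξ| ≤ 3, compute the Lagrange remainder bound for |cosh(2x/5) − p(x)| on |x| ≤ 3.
324*cosh(6/5)/15625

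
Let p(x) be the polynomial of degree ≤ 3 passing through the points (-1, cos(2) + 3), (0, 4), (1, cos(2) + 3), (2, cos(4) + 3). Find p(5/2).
35*cos(4)/16 - 5*cos(2)/2 + 69/16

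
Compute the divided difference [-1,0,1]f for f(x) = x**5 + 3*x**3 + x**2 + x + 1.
1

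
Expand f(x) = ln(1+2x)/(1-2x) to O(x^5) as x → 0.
2*x + 2*x**2 + 20*x**3/3 + 28*x**4/3 + O(x**5)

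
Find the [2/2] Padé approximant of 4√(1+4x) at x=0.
(20*x**2 + 20*x + 4)/(x**2 + 3*x + 1)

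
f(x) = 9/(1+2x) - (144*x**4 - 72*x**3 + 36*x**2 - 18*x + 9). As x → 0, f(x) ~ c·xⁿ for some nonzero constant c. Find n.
5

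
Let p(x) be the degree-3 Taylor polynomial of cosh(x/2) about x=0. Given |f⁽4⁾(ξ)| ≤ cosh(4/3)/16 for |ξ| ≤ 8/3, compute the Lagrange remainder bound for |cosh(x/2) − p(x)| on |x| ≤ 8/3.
32*cosh(4/3)/243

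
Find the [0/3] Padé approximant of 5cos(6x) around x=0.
5/(18*x**2 + 1)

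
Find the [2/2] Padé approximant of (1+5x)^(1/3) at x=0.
(175*x**2/27 + 35*x/6 + 1)/(125*x**2/54 + 25*x/6 + 1)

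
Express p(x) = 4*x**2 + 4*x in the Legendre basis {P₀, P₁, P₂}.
(4/3)P₀ + (4)P₁ + (8/3)P₂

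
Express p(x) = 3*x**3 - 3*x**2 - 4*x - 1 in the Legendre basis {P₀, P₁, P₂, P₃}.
(-2)P₀ + (-11/5)P₁ + (-2)P₂ + (6/5)P₃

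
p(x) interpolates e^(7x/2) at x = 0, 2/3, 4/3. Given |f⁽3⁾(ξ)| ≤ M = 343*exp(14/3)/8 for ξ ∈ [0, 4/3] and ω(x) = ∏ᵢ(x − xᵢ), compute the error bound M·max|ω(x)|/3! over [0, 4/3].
343*sqrt(3)*exp(14/3)/729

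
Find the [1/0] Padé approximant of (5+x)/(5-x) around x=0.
2*x/5 + 1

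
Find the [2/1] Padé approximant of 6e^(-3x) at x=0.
(9*x**2 - 12*x + 6)/(x + 1)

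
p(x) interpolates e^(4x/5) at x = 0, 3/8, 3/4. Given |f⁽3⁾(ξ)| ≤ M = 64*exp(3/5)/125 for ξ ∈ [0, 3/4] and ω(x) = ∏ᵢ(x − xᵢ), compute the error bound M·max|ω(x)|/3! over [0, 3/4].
sqrt(3)*exp(3/5)/1000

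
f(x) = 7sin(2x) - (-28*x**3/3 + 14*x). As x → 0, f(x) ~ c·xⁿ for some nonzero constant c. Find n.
5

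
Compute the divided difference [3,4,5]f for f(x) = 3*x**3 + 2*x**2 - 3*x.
38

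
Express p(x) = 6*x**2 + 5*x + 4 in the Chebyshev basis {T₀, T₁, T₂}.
(7)T₀ + (5)T₁ + (3)T₂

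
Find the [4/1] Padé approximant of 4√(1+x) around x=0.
(3*x**4/160 - x**3/10 + 9*x**2/10 + 24*x/5 + 4)/(7*x/10 + 1)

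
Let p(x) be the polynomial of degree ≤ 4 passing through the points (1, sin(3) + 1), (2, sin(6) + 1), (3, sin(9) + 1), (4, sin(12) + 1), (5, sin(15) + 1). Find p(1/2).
35*sin(15)/128 + 315*sin(3)/128 - 45*sin(12)/32 - 105*sin(6)/32 + 1 + 189*sin(9)/64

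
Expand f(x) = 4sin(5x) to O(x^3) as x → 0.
20*x + O(x**3)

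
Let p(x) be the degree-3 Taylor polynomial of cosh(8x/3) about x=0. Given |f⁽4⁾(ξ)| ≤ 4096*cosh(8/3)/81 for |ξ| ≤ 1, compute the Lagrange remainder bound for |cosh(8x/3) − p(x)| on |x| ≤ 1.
512*cosh(8/3)/243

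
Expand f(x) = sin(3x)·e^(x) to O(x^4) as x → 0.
3*x + 3*x**2 - 3*x**3 + O(x**4)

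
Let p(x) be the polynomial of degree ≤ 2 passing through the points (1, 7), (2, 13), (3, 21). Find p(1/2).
19/4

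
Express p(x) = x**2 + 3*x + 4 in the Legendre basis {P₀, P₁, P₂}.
(13/3)P₀ + (3)P₁ + (2/3)P₂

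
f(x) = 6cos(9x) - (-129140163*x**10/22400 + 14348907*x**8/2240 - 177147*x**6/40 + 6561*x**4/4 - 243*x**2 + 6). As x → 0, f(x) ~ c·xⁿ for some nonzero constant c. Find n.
12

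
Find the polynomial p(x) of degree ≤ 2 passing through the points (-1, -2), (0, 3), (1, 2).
-3*x**2 + 2*x + 3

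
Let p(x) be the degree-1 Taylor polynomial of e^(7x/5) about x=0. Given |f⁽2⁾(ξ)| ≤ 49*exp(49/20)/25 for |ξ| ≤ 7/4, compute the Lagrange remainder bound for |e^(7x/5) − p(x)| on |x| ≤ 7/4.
2401*exp(49/20)/800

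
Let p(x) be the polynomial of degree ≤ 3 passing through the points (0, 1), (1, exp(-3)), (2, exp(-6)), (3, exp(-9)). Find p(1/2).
(-5*exp(3) + 1 + 15*exp(6) + 5*exp(9))*exp(-9)/16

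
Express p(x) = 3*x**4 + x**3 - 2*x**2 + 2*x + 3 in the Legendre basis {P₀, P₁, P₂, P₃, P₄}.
(44/15)P₀ + (13/5)P₁ + (8/21)P₂ + (2/5)P₃ + (24/35)P₄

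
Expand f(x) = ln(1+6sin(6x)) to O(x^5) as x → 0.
36*x - 648*x**2 + 15336*x**3 - 412128*x**4 + O(x**5)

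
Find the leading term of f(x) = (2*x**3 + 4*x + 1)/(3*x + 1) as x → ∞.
2*x**2/3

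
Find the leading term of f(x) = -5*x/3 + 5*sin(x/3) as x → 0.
-5*x**3/162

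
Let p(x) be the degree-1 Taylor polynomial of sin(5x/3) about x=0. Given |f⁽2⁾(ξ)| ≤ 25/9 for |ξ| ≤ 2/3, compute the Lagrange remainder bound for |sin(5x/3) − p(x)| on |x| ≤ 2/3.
50/81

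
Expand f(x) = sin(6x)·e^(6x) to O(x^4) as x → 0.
6*x + 36*x**2 + 72*x**3 + O(x**4)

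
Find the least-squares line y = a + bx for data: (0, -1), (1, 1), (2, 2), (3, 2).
a = -1/2, b = 1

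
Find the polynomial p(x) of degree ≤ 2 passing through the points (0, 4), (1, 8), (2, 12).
4*x + 4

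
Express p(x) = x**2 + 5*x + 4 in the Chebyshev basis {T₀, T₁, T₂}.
(9/2)T₀ + (5)T₁ + (1/2)T₂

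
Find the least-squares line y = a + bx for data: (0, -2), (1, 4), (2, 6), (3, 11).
a = -7/5, b = 41/10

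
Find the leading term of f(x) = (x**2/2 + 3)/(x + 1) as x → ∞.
x/2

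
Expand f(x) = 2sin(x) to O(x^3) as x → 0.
2*x + O(x**3)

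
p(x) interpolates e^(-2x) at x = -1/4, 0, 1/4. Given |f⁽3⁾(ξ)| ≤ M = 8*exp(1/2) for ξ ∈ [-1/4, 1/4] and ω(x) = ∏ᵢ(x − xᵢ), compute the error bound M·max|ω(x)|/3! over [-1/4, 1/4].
sqrt(3)*exp(1/2)/216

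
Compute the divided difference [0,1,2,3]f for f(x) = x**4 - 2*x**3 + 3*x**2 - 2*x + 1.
4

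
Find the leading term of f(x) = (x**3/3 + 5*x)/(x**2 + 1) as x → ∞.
x/3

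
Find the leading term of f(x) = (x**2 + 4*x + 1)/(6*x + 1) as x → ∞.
x/6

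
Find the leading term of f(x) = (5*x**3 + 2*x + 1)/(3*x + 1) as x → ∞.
5*x**2/3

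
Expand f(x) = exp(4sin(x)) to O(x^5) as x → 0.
1 + 4*x + 8*x**2 + 10*x**3 + 8*x**4 + O(x**5)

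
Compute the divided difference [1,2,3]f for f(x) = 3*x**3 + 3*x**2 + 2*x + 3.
21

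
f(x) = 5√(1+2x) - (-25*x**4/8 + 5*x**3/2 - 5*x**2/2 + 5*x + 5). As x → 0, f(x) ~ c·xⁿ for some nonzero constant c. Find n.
5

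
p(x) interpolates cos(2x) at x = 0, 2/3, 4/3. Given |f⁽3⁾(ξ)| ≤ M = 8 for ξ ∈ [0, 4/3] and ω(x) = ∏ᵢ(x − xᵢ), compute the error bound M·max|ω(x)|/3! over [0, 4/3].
64*sqrt(3)/729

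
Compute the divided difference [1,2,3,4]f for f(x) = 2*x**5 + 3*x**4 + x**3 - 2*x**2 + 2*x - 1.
161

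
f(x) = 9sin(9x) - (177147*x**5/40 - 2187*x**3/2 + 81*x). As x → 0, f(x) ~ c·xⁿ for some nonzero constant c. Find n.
7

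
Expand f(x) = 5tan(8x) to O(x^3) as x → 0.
40*x + O(x**3)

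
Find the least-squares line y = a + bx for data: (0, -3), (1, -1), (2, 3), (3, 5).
a = -16/5, b = 14/5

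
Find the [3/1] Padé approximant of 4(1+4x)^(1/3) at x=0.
(-256*x**3/81 + 64*x**2/9 + 16*x + 4)/(8*x/3 + 1)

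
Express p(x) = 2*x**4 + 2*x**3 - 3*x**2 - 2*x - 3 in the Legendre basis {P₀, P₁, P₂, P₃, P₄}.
(-18/5)P₀ + (-4/5)P₁ + (-6/7)P₂ + (4/5)P₃ + (16/35)P₄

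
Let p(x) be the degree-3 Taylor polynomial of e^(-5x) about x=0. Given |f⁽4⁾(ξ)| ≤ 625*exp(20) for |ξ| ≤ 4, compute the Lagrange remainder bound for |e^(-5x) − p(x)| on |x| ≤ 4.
20000*exp(20)/3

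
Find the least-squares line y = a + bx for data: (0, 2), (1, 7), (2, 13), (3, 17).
a = 21/10, b = 51/10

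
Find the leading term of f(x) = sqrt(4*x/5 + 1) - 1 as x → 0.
2*x/5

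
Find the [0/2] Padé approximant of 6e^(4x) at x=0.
6/(8*x**2 - 4*x + 1)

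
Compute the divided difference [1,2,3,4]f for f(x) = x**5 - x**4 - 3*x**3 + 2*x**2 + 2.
52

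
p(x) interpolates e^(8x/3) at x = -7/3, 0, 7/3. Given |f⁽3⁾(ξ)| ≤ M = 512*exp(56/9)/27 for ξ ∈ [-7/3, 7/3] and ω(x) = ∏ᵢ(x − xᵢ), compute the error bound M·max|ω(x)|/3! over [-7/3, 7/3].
175616*sqrt(3)*exp(56/9)/19683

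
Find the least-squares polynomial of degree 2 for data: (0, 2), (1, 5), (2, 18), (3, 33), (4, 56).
8/5 + (8/5)x + (3)x²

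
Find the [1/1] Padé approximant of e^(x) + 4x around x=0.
(49*x/10 + 1)/(1 - x/10)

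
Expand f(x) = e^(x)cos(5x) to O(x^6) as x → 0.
1 + x - 12*x**2 - 37*x**3/3 + 119*x**4/6 + 719*x**5/30 + O(x**6)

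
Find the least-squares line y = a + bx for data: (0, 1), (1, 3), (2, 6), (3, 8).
a = 9/10, b = 12/5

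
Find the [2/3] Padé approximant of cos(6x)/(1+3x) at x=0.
(1 - 15*x**2)/(9*x**3 + 3*x**2 + 3*x + 1)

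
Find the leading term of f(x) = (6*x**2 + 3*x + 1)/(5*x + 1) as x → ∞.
6*x/5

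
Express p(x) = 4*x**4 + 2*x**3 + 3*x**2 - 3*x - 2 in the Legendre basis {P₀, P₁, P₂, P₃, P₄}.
(-1/5)P₀ + (-9/5)P₁ + (30/7)P₂ + (4/5)P₃ + (32/35)P₄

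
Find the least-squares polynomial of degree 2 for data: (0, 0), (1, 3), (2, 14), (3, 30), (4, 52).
-9/35 + (57/70)x + (43/14)x²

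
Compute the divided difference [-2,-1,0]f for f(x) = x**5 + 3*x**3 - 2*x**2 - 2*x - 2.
-26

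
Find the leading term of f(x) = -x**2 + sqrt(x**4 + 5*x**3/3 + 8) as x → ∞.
5*x/6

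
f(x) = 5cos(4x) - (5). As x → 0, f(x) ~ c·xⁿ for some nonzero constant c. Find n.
2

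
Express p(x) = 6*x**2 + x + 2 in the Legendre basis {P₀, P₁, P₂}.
(4)P₀ + P₁ + (4)P₂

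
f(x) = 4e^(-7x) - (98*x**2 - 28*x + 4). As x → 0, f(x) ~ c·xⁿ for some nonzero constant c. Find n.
3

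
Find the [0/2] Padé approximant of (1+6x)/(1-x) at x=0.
1/(42*x**2 - 7*x + 1)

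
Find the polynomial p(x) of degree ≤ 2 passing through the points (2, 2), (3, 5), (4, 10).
x**2 - 2*x + 2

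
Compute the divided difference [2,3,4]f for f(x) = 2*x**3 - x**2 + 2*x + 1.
17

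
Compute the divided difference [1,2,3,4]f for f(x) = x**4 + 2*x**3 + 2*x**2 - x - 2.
12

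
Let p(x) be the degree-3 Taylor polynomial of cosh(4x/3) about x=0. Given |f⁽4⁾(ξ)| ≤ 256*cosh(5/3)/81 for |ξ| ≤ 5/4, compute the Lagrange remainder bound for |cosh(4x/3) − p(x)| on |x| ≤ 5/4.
625*cosh(5/3)/1944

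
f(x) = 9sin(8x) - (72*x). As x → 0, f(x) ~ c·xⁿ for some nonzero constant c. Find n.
3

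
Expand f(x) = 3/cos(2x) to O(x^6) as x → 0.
3 + 6*x**2 + 10*x**4 + O(x**6)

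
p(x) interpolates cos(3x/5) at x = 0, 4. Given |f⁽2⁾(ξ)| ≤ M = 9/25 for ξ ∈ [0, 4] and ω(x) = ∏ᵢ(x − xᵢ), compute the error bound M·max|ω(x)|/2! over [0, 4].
18/25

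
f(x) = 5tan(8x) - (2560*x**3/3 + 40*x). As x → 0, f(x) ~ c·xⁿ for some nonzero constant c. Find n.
5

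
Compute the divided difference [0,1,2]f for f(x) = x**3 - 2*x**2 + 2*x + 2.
1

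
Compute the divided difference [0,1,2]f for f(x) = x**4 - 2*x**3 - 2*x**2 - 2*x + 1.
-1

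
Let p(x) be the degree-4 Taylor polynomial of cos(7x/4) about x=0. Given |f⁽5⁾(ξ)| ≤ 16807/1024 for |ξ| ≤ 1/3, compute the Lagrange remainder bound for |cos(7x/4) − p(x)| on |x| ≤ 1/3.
16807/29859840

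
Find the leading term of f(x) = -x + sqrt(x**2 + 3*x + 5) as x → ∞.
3/2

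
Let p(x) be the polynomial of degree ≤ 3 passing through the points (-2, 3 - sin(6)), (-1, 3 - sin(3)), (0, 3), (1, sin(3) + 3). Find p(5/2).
35*sin(6)/16 - 15*sin(3)/8 + 3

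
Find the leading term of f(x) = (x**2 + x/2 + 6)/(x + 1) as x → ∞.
x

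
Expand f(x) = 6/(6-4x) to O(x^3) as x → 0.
1 + 2*x/3 + 4*x**2/9 + O(x**3)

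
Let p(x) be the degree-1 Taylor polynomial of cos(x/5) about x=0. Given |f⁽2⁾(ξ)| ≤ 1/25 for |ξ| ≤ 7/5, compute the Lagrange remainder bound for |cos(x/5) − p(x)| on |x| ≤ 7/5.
49/1250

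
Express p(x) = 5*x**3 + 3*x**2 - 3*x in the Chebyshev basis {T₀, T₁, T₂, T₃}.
(3/2)T₀ + (3/4)T₁ + (3/2)T₂ + (5/4)T₃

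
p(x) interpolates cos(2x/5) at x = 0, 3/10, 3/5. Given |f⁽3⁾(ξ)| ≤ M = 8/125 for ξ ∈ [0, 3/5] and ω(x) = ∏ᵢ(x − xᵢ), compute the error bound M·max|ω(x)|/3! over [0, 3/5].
sqrt(3)/15625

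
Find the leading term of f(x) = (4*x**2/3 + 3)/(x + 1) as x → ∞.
4*x/3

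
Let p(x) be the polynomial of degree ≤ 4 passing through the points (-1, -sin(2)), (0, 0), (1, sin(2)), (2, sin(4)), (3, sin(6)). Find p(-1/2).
-105*sin(2)/128 + 7*sin(4)/32 - 5*sin(6)/128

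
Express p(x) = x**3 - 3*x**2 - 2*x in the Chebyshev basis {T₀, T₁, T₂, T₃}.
(-3/2)T₀ + (-5/4)T₁ + (-3/2)T₂ + (1/4)T₃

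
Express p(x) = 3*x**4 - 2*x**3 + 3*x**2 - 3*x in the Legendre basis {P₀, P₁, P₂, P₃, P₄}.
(8/5)P₀ + (-21/5)P₁ + (26/7)P₂ + (-4/5)P₃ + (24/35)P₄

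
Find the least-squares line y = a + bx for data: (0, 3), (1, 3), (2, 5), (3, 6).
a = 13/5, b = 11/10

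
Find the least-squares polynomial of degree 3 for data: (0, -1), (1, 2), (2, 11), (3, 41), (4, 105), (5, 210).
-46/63 + (97/54)x + (-115/63)x² + (107/54)x³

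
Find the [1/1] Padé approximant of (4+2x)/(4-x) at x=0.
(x/2 + 1)/(1 - x/4)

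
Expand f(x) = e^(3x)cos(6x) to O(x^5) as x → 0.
1 + 3*x - 27*x**2/2 - 99*x**3/2 - 189*x**4/8 + O(x**5)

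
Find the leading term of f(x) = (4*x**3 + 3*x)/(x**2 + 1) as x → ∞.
4*x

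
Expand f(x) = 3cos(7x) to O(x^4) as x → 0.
3 - 147*x**2/2 + O(x**4)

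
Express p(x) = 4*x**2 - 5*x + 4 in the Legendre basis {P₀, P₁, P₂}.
(16/3)P₀ + (-5)P₁ + (8/3)P₂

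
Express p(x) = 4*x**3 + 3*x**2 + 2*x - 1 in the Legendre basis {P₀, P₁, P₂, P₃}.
(22/5)P₁ + (2)P₂ + (8/5)P₃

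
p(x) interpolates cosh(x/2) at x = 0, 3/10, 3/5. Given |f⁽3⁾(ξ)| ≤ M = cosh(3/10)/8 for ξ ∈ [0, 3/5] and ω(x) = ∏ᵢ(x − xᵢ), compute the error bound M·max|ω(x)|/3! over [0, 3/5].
sqrt(3)*cosh(3/10)/8000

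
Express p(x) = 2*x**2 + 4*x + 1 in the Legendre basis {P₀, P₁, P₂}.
(5/3)P₀ + (4)P₁ + (4/3)P₂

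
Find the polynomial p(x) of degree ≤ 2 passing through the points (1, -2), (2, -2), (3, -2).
-2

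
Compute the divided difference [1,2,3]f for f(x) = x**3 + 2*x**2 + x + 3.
8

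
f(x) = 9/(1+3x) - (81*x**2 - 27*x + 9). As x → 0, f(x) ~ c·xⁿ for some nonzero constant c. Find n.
3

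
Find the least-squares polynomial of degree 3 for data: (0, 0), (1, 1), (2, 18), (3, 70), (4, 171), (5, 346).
-19/126 + (-59/756)x + (-383/252)x² + (83/27)x³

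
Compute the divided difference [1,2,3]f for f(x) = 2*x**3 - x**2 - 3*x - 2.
11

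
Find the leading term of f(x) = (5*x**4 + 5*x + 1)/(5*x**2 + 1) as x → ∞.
x**2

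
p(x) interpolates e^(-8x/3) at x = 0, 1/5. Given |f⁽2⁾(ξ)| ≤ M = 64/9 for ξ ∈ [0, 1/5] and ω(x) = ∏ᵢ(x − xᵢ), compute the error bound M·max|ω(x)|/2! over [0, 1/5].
8/225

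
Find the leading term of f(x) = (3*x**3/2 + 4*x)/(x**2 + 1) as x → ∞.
3*x/2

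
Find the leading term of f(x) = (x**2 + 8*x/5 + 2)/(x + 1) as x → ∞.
x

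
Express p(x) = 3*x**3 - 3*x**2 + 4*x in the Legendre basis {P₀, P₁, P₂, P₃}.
-P₀ + (29/5)P₁ + (-2)P₂ + (6/5)P₃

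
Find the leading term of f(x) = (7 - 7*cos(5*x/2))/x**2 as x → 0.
175/8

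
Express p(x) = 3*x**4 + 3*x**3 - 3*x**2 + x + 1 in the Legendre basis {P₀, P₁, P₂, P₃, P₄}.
(3/5)P₀ + (14/5)P₁ + (-2/7)P₂ + (6/5)P₃ + (24/35)P₄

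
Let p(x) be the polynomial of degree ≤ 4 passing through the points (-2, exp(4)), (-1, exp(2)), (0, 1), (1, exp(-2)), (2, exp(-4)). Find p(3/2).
((-5*exp(4) - 70 + 28*exp(2))*exp(4) + 35 + 140*exp(2))*exp(-4)/128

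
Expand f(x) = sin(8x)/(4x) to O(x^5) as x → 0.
2 - 64*x**2/3 + 1024*x**4/15 + O(x**5)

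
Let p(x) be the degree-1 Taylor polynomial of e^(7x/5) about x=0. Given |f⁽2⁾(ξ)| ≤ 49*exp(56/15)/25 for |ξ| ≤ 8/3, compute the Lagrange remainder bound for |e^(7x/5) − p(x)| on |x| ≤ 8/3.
1568*exp(56/15)/225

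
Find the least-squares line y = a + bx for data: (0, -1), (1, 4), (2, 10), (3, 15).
a = -11/10, b = 27/5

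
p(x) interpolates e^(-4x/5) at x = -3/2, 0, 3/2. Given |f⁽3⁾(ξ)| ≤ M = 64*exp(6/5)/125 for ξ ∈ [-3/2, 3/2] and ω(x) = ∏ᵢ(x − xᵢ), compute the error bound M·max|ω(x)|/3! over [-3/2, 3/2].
8*sqrt(3)*exp(6/5)/125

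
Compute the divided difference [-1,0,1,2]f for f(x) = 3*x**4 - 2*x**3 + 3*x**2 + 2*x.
4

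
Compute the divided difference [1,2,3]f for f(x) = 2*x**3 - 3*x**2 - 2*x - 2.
9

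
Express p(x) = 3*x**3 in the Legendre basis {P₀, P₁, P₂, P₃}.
(9/5)P₁ + (6/5)P₃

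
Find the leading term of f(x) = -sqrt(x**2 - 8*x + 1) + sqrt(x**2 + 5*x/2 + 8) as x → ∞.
21/4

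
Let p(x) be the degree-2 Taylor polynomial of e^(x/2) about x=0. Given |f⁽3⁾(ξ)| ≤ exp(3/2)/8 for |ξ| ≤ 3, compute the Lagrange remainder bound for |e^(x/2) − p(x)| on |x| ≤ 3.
9*exp(3/2)/16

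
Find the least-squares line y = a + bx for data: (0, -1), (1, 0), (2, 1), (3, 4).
a = -7/5, b = 8/5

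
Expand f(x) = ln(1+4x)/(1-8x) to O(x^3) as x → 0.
4*x + 24*x**2 + O(x**3)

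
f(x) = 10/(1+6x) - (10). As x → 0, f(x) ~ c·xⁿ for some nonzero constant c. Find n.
1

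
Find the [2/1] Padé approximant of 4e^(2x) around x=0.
(8*x**2/3 + 16*x/3 + 4)/(1 - 2*x/3)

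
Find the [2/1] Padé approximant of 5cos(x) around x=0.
5 - 5*x**2/2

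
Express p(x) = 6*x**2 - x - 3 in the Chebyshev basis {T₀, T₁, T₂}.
-T₁ + (3)T₂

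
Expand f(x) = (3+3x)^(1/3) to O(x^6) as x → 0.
3**(1/3) + 3**(1/3)*x/3 - 3**(1/3)*x**2/9 + 5*3**(1/3)*x**3/81 - 10*3**(1/3)*x**4/243 + 22*3**(1/3)*x**5/729 + O(x**6)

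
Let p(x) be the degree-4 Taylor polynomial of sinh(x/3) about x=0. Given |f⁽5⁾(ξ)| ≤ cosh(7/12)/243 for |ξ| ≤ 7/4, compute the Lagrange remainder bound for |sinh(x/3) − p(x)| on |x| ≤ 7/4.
16807*cosh(7/12)/29859840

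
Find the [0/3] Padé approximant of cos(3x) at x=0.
1/(9*x**2/2 + 1)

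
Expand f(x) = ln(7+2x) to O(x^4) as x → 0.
log(7) + 2*x/7 - 2*x**2/49 + 8*x**3/1029 + O(x**4)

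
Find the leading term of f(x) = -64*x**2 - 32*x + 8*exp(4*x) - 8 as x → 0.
256*x**3/3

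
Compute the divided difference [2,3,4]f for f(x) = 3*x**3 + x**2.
28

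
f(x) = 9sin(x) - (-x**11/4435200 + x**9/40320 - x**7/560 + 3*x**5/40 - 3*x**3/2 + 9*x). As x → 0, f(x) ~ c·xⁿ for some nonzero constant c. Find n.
13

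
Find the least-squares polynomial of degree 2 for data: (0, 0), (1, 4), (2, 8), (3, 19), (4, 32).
13/35 + (53/70)x + (25/14)x²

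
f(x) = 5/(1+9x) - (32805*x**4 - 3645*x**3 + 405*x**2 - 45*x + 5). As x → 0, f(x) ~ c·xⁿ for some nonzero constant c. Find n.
5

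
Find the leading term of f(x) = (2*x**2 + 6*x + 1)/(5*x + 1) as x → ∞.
2*x/5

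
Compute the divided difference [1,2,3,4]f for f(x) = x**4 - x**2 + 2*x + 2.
10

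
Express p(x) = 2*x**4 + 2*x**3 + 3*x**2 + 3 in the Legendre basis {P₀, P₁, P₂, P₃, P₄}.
(22/5)P₀ + (6/5)P₁ + (22/7)P₂ + (4/5)P₃ + (16/35)P₄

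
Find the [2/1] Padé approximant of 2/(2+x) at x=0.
1/(x/2 + 1)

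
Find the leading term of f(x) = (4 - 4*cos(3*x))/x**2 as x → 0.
18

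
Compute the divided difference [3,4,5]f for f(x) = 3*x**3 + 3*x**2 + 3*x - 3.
39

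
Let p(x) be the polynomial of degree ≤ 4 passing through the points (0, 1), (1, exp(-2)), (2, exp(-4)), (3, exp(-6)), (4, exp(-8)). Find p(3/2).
(-5*exp(8) - 20*exp(2) + 3 + 90*exp(4) + 60*exp(6))*exp(-8)/128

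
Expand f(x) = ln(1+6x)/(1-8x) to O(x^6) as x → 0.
6*x + 30*x**2 + 312*x**3 + 2172*x**4 + 94656*x**5/5 + O(x**6)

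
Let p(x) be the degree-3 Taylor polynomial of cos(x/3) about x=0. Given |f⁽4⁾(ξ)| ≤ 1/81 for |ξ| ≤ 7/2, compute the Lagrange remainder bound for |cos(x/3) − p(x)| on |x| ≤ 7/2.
2401/31104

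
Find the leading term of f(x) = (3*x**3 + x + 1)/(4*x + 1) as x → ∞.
3*x**2/4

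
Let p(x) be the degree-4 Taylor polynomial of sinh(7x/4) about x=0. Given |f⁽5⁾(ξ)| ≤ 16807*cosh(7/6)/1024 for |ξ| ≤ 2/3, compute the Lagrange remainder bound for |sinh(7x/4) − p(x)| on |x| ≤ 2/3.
16807*cosh(7/6)/933120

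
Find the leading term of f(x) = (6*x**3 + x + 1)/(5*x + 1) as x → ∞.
6*x**2/5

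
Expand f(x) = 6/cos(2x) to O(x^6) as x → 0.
6 + 12*x**2 + 20*x**4 + O(x**6)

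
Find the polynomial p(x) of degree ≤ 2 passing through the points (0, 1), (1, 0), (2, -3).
1 - x**2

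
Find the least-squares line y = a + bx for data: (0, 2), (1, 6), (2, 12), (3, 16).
a = 9/5, b = 24/5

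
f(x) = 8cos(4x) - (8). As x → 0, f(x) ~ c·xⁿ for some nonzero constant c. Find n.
2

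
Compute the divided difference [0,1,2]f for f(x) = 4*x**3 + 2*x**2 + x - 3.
14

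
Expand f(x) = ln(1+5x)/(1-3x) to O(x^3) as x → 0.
5*x + 5*x**2/2 + O(x**3)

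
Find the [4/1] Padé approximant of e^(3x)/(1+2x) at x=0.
(5049*x**4/1400 + 117*x**3/35 + 1413*x**2/350 + 444*x/175 + 1)/(269*x/175 + 1)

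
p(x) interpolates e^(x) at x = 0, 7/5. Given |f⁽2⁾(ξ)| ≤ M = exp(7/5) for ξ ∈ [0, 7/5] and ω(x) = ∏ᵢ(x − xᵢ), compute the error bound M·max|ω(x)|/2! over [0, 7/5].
49*exp(7/5)/200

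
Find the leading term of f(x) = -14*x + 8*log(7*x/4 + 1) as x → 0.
-49*x**2/4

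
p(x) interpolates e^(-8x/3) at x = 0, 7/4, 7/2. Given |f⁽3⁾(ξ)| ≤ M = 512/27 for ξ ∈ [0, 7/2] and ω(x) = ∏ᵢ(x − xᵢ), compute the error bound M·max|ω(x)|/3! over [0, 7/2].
2744*sqrt(3)/729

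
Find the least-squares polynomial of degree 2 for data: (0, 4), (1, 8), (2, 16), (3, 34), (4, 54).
4 + (3/5)x + (3)x²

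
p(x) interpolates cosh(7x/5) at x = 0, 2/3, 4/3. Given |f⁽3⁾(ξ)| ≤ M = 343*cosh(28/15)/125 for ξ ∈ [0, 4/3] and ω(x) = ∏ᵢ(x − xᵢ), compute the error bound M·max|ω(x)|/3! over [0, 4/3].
2744*sqrt(3)*cosh(28/15)/91125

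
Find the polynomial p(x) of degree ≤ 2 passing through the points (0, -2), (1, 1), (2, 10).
3*x**2 - 2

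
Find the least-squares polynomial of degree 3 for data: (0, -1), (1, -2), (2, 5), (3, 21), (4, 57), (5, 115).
-10/9 + (-292/189)x + (47/252)x² + (103/108)x³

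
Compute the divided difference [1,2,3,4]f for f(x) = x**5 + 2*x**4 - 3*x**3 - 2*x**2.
82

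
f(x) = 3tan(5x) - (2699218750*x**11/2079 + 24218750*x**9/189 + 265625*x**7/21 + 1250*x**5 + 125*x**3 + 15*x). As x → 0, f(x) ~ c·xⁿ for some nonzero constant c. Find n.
13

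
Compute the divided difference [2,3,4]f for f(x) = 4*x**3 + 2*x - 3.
36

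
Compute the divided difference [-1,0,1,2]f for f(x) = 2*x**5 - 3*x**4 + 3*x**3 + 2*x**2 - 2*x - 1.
7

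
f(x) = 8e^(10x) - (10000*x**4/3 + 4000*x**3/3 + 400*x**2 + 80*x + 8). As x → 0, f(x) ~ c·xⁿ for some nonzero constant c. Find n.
5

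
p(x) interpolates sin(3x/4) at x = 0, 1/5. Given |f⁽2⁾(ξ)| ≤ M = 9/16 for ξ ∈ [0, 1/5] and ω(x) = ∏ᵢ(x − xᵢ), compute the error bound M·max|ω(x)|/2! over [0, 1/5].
9/3200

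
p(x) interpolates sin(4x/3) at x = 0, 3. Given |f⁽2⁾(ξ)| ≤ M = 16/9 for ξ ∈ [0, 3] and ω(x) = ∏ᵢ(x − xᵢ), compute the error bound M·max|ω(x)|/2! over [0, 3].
2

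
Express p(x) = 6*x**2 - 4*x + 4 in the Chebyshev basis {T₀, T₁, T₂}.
(7)T₀ + (-4)T₁ + (3)T₂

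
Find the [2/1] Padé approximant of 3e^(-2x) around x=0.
(2*x**2 - 4*x + 3)/(2*x/3 + 1)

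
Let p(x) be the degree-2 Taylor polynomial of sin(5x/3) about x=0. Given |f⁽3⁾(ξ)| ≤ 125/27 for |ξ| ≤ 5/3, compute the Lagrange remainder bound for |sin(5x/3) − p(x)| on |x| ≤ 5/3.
15625/4374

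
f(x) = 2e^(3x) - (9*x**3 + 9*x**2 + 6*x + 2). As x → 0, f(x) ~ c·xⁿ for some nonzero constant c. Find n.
4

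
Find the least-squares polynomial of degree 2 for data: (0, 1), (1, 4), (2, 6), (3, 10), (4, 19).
8/5 + (1/5)x + x²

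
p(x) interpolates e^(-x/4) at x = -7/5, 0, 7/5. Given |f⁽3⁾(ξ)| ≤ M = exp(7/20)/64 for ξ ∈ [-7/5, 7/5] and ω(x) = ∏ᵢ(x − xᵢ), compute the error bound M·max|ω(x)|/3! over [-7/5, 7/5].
343*sqrt(3)*exp(7/20)/216000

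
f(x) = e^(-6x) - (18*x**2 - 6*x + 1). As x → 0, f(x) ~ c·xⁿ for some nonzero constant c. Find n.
3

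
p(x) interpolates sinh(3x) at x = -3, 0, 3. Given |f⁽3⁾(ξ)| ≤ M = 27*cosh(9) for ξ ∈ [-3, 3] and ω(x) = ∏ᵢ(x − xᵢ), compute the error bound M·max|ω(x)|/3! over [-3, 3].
27*sqrt(3)*cosh(9)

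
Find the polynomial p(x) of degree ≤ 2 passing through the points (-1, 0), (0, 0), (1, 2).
x**2 + x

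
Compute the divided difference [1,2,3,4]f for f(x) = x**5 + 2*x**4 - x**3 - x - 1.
84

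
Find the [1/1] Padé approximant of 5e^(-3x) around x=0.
(5 - 15*x/2)/(3*x/2 + 1)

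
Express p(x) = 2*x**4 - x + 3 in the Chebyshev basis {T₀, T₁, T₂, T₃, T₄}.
(15/4)T₀ - T₁ + T₂ + (1/4)T₄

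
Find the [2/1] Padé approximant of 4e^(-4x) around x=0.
(32*x**2/3 - 32*x/3 + 4)/(4*x/3 + 1)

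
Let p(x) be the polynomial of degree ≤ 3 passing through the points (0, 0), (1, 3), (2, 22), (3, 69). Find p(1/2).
1/4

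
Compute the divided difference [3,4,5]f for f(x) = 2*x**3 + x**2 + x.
25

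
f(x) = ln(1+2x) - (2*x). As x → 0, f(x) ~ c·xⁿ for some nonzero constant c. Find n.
2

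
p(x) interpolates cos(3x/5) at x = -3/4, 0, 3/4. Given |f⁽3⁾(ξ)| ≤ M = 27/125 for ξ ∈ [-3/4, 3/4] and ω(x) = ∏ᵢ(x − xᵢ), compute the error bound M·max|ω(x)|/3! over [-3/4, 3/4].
27*sqrt(3)/8000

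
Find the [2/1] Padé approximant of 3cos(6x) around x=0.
3 - 54*x**2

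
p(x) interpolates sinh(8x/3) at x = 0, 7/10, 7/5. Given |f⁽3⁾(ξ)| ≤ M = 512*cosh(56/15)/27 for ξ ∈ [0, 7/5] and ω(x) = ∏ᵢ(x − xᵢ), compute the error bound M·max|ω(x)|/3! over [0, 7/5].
21952*sqrt(3)*cosh(56/15)/91125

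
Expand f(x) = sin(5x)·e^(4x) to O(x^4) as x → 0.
5*x + 20*x**2 + 115*x**3/6 + O(x**4)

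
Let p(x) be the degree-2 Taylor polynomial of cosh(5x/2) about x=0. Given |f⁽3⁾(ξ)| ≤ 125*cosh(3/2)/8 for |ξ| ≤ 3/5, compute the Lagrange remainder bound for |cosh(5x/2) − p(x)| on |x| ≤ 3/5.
9*cosh(3/2)/16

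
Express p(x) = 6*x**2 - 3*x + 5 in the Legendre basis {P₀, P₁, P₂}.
(7)P₀ + (-3)P₁ + (4)P₂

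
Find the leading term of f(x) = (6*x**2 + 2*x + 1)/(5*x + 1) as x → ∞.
6*x/5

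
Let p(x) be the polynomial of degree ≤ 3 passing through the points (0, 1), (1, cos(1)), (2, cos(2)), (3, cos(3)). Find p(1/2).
cos(3)/16 - 5*cos(2)/16 + 5/16 + 15*cos(1)/16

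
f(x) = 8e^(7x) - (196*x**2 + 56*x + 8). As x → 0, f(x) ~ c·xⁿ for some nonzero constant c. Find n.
3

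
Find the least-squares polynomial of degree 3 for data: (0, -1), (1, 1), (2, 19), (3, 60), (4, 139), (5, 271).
-83/63 + (229/189)x + (-1/126)x² + (115/54)x³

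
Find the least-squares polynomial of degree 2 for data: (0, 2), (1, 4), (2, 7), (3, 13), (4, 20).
72/35 + (11/14)x + (13/14)x²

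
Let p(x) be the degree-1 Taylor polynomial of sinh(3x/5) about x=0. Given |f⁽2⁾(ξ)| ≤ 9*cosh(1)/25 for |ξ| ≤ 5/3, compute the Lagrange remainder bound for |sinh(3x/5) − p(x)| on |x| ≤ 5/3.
cosh(1)/2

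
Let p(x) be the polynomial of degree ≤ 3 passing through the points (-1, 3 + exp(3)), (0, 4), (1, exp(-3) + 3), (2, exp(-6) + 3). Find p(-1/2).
(-5*exp(3) + 1 + (63 + 5*exp(3))*exp(6))*exp(-6)/16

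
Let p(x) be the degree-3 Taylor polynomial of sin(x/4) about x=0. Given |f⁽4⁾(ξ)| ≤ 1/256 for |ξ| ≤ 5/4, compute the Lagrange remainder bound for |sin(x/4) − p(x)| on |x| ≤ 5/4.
625/1572864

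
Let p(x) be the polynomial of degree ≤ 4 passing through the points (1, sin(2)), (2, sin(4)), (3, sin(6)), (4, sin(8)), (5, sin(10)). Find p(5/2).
15*sin(4)/32 + 45*sin(6)/64 - 5*sin(8)/32 - 5*sin(2)/128 + 3*sin(10)/128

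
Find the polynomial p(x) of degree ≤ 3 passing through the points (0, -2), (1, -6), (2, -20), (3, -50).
-x**3 - 2*x**2 - x - 2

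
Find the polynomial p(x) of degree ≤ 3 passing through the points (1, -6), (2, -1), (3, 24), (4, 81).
2*x**3 - 2*x**2 - 3*x - 3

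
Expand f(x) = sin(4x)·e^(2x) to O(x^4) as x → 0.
4*x + 8*x**2 - 8*x**3/3 + O(x**4)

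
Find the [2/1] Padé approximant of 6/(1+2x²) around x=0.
6 - 12*x**2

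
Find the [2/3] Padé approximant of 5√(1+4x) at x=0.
(35*x**2 + 28*x + 5)/(-2*x**3/5 + 9*x**2/5 + 18*x/5 + 1)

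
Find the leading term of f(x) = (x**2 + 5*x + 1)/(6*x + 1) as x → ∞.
x/6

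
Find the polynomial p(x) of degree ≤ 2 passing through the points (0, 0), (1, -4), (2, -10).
-x**2 - 3*x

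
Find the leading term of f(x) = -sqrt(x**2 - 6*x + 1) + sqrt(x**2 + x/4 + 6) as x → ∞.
25/8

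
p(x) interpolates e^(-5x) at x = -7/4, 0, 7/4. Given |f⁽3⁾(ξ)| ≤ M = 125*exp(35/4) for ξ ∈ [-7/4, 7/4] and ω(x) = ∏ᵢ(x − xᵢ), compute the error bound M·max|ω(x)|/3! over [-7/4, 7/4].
42875*sqrt(3)*exp(35/4)/1728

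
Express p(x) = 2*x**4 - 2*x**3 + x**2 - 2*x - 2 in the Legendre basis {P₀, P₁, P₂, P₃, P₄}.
(-19/15)P₀ + (-16/5)P₁ + (38/21)P₂ + (-4/5)P₃ + (16/35)P₄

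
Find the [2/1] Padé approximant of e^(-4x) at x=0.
(8*x**2/3 - 8*x/3 + 1)/(4*x/3 + 1)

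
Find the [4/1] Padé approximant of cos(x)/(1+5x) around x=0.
(x**4/24 - x**2/2 + 1)/(5*x + 1)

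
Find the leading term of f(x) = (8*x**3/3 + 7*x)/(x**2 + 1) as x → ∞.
8*x/3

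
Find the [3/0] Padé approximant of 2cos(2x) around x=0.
2 - 4*x**2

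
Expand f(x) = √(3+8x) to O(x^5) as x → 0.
sqrt(3) + 4*sqrt(3)*x/3 - 8*sqrt(3)*x**2/9 + 32*sqrt(3)*x**3/27 - 160*sqrt(3)*x**4/81 + O(x**5)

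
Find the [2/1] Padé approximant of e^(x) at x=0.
(x**2/6 + 2*x/3 + 1)/(1 - x/3)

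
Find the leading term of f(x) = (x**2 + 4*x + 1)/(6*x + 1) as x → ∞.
x/6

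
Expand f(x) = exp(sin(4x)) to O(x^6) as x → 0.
1 + 4*x + 8*x**2 - 32*x**4 - 1024*x**5/15 + O(x**6)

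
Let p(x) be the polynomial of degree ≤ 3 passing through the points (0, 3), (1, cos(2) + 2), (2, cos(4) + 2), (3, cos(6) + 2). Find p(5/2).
15*cos(4)/16 - 5*cos(2)/16 + 5*cos(6)/16 + 33/16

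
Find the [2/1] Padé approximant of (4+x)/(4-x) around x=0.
(x/4 + 1)/(1 - x/4)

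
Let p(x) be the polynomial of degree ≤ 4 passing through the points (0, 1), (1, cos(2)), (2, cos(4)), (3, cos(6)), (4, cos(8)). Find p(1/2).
35*cos(2)/32 - 5*cos(8)/128 + 7*cos(6)/32 + 35/128 - 35*cos(4)/64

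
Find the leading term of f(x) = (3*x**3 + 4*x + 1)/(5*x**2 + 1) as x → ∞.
3*x/5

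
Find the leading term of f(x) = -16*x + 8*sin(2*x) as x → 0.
-32*x**3/3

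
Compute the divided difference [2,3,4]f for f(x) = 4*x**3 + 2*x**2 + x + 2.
38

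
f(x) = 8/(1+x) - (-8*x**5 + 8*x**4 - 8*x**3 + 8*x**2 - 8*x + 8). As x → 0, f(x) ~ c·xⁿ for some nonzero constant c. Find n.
6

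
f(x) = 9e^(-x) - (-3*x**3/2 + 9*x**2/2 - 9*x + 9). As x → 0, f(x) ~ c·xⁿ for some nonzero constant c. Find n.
4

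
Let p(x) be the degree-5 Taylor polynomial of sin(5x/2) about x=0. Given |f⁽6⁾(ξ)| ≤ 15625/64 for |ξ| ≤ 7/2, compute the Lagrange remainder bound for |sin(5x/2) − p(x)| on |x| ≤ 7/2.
367653125/589824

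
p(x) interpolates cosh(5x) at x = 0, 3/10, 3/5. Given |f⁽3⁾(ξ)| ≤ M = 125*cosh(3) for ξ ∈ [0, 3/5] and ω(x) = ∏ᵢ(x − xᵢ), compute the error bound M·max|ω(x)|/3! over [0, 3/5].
sqrt(3)*cosh(3)/8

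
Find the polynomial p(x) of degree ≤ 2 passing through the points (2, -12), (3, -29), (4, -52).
-3*x**2 - 2*x + 4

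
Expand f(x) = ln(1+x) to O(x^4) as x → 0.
x - x**2/2 + x**3/3 + O(x**4)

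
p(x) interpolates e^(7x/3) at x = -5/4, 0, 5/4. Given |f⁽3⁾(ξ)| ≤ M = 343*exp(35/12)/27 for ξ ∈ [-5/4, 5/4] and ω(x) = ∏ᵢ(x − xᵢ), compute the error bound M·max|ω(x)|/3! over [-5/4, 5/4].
42875*sqrt(3)*exp(35/12)/46656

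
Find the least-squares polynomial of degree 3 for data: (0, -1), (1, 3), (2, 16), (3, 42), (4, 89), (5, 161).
-65/63 + (737/378)x + (23/18)x² + (26/27)x³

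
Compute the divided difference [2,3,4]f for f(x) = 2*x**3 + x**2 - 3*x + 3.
19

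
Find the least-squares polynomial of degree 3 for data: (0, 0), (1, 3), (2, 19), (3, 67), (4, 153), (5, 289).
41/126 + (-2351/756)x + (25/9)x² + (203/108)x³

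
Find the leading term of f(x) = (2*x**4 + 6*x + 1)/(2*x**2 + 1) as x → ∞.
x**2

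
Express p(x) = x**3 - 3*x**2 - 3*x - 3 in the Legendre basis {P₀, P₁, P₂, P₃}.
(-4)P₀ + (-12/5)P₁ + (-2)P₂ + (2/5)P₃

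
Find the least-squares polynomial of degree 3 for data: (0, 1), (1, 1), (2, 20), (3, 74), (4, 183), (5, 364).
59/63 + (-514/189)x + (5/252)x² + (325/108)x³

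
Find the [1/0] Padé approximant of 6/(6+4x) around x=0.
1 - 2*x/3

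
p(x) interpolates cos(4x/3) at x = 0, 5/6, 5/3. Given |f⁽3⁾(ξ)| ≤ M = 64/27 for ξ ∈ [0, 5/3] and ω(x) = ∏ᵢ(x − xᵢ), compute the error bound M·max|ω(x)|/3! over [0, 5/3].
1000*sqrt(3)/19683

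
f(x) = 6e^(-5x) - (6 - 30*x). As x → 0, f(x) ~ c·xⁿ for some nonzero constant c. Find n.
2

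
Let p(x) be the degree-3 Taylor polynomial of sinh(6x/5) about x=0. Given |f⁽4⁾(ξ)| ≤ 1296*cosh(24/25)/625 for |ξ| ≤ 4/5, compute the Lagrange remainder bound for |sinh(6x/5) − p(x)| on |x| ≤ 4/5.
13824*cosh(24/25)/390625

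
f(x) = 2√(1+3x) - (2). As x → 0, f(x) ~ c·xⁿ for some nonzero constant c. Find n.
1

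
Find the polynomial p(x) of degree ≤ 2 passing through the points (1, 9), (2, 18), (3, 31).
2*x**2 + 3*x + 4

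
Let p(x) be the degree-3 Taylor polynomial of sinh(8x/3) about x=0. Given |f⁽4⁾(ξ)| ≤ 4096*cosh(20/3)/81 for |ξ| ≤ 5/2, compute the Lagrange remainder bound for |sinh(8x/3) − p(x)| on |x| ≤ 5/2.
20000*cosh(20/3)/243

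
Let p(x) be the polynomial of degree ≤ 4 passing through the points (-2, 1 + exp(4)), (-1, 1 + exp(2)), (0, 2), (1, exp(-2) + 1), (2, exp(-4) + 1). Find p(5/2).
(-420*exp(2) + 315 + (-180*exp(2) + 506 + 35*exp(4))*exp(4))*exp(-4)/128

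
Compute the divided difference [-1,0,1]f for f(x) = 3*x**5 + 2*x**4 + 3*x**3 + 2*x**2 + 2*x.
4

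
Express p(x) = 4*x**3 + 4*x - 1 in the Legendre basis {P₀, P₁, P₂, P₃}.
-P₀ + (32/5)P₁ + (8/5)P₃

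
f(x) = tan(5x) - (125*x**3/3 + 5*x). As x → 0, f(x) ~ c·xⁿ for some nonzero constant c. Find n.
5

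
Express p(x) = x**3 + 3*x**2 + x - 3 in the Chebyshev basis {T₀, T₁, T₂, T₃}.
(-3/2)T₀ + (7/4)T₁ + (3/2)T₂ + (1/4)T₃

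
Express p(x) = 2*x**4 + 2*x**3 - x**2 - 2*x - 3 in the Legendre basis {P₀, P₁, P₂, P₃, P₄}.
(-44/15)P₀ + (-4/5)P₁ + (10/21)P₂ + (4/5)P₃ + (16/35)P₄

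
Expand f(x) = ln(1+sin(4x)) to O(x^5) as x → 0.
4*x - 8*x**2 + 32*x**3/3 - 64*x**4/3 + O(x**5)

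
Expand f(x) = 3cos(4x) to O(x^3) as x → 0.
3 - 24*x**2 + O(x**3)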